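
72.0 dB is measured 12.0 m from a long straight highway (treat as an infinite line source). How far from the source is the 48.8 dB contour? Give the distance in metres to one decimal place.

The 23.2 dB drop corresponds to a distance ratio of 10^(23.2/10) for a line source.
r₂ = 12.0·10^((72.0−48.8)/10) = 12.0·10^(23.2/10) = 2507.16 m.

2507.2 m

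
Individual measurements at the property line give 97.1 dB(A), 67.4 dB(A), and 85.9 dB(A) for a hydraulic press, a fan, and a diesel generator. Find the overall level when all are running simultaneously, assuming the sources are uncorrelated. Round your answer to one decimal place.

Incoherent sources combine by intensity addition: L_total = 10·log₁₀(Σ 10^(L_i/10)).
Σ 10^(L/10) = 10^(97.1/10) + 10^(67.4/10) + 10^(85.9/10) = 5.523e+09.
L_total = 10·log₁₀(5.523e+09) = 97.42 dB(A).

97.4 dB(A)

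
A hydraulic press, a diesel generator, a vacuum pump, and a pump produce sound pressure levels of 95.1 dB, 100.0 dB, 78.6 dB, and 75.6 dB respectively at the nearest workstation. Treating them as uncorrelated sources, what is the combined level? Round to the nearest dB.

101 dB

Incoherent sources combine by intensity addition: L_total = 10·log₁₀(Σ 10^(L_i/10)).
Σ 10^(L/10) = 10^(95.1/10) + 10^(100.0/10) + 10^(78.6/10) + 10^(75.6/10) = 1.334e+10.
L_total = 10·log₁₀(1.334e+10) = 101.25 dB.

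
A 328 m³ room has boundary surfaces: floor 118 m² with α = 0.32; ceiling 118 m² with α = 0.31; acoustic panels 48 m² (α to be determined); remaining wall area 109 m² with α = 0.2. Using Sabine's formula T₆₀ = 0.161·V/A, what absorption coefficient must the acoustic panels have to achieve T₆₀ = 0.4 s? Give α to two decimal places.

A = 0.161·V/T₆₀ = 0.161·328/0.4 = 132.02 m² sabins.
Absorption from the other surfaces = 118·0.32 + 118·0.31 + 109·0.2 = 96.14 m², so the acoustic panels must supply 35.88 m² over 48 m².
α = 35.88/48 = 0.747.

0.75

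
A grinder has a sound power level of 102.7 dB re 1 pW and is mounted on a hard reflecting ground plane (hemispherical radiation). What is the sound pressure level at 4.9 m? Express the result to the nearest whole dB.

The power spreads over a hemisphere of area 2π·r², so L_p = L_w − 10·log₁₀(2π·r²).
2π·r² = 150.9 m², 10·log₁₀ of that is 21.786 dB.
L_p = 102.7 − 21.786 = 80.91 dB.

81 dB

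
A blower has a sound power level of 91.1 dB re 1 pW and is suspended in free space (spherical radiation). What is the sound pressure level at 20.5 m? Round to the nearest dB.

Free-field spherical radiation: L_p = L_w − 10·log₁₀(4π·r²), r = 20.5 m.
4π·r² = 5281 m², 10·log₁₀ of that is 37.227 dB.
L_p = 91.1 − 37.227 = 53.87 dB.

54 dB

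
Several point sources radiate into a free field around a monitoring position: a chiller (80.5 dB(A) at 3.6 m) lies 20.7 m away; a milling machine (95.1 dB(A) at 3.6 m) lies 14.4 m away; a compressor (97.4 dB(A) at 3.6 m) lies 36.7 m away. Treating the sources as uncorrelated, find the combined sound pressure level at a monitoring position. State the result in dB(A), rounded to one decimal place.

84.1 dB(A)

Apply inverse-square spreading to bring every level to the receiver, then sum 10^(L/10).
chiller: 80.5 − 20·log₁₀(20.7/3.6) = 80.5 − 15.19 = 65.31 dB(A).
milling machine: 95.1 − 20·log₁₀(14.4/3.6) = 95.1 − 12.04 = 83.06 dB(A).
compressor: 97.4 − 20·log₁₀(36.7/3.6) = 97.4 − 20.17 = 77.23 dB(A).
Σ 10^(L/10) = 2.585e+08 → L_total = 10·log₁₀(2.585e+08) = 84.12 dB(A).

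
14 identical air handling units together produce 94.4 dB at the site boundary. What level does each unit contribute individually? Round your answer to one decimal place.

14 equal contributions raise the level by 10·log₁₀ 14 = 11.461 dB, so each unit alone gives 94.4 − 11.461.

82.9 dB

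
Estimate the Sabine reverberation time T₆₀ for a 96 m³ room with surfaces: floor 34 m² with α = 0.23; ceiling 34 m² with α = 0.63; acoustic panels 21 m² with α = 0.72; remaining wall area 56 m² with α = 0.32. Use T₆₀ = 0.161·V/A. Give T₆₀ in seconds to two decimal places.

Summing Sᵢαᵢ: 34·0.23 + 34·0.63 + 21·0.72 + 56·0.32 = 62.28 m².
T₆₀ = 0.161·V/A = 0.161·96/62.28 = 0.248 s.

0.25 s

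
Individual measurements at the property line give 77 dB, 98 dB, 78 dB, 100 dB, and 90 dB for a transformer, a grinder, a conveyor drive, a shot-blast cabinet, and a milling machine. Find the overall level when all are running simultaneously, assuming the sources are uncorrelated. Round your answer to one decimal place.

For uncorrelated sources the intensities add, so convert each level to linear form, sum, and take 10·log₁₀ of the total.
Σ 10^(L/10) = 10^(77/10) + 10^(98/10) + 10^(78/10) + 10^(100/10) + 10^(90/10) = 1.742e+10.
L_total = 10·log₁₀(1.742e+10) = 102.41 dB.

102.4 dB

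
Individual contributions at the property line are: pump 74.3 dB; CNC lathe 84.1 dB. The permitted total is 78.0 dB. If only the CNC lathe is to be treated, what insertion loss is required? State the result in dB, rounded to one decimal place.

8.5 dB

The untreated sources together contribute 10^(74.3/10) = 2.692e+07, i.e. 74.30 dB.
To meet 78.0 dB overall, the treated CNC lathe may contribute at most 10^(78.0/10) − 2.692e+07 = 3.618e+07, i.e. 75.58 dB.
So the CNC lathe must be reduced from 84.1 to 75.58 dB: IL = 8.52 dB.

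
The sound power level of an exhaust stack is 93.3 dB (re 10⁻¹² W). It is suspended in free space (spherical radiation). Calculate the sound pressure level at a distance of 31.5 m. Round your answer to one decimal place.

52.3 dB

Free-field spherical radiation: L_p = L_w − 10·log₁₀(4π·r²), r = 31.5 m.
4π·r² = 1.247e+04 m², 10·log₁₀ of that is 40.958 dB.
L_p = 93.3 − 40.958 = 52.34 dB.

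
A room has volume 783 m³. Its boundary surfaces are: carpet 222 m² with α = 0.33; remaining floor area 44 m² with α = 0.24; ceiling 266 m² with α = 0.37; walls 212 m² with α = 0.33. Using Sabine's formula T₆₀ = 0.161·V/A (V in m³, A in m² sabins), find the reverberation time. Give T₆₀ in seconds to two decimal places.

A = Σ Sᵢαᵢ = 222·0.33 + 44·0.24 + 266·0.37 + 212·0.33 = 252.20 m².
T₆₀ = 0.161 × 783 / 252.20 = 0.500 s.

0.50 s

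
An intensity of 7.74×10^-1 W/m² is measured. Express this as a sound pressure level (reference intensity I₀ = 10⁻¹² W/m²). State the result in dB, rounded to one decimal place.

118.9 dB

L = 10·log₁₀(I/I₀) = 10·log₁₀(7.74×10^-1/10⁻¹²) = 10·log₁₀(7.74×10^11).
L = 10·(0.8887 + 11) = 118.89 dB.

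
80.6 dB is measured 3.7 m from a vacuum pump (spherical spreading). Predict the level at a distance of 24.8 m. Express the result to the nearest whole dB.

64 dB

Point-source attenuation: ΔL = 20·log₁₀(r₂/r₁) = 20·log₁₀(24.8/3.7) = 16.525 dB.
L₂ = 80.6 − 20·log₁₀(24.8/3.7) = 80.6 − 16.525 = 64.08 dB.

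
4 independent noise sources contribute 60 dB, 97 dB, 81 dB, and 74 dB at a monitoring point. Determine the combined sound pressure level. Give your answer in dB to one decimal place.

Incoherent sources combine by intensity addition: L_total = 10·log₁₀(Σ 10^(L_i/10)).
Σ 10^(L/10) = 10^(60/10) + 10^(97/10) + 10^(81/10) + 10^(74/10) = 5.164e+09.
L_total = 10·log₁₀(5.164e+09) = 97.13 dB.

97.1 dB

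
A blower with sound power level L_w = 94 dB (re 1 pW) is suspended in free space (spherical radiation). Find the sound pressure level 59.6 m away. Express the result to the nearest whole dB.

48 dB

L_p = L_w − 10·log₁₀(4π·r²) with r = 59.6 m.
4π·r² = 4.464e+04 m², 10·log₁₀ of that is 46.497 dB.
L_p = 94 − 46.497 = 47.50 dB.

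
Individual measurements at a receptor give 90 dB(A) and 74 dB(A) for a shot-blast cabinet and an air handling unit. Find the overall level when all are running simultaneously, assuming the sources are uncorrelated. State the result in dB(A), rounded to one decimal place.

For uncorrelated sources the intensities add, so convert each level to linear form, sum, and take 10·log₁₀ of the total.
Σ 10^(L/10) = 10^(90/10) + 10^(74/10) = 1.025e+09.
L_total = 10·log₁₀(1.025e+09) = 90.11 dB(A).

90.1 dB(A)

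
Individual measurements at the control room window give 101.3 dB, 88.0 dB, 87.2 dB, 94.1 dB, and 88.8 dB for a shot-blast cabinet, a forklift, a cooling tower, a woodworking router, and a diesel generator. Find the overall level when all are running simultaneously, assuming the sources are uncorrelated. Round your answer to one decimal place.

Incoherent sources combine by intensity addition: L_total = 10·log₁₀(Σ 10^(L_i/10)).
Σ 10^(L/10) = 10^(101.3/10) + 10^(88.0/10) + 10^(87.2/10) + 10^(94.1/10) + 10^(88.8/10) = 1.797e+10.
L_total = 10·log₁₀(1.797e+10) = 102.55 dB.

102.5 dB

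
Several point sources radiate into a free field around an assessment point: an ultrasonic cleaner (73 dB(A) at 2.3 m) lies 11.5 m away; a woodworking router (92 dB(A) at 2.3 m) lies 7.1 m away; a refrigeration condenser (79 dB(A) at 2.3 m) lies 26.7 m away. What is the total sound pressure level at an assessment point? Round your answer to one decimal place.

82.2 dB(A)

Apply inverse-square spreading to bring every level to the receiver, then sum 10^(L/10).
ultrasonic cleaner: 73 − 20·log₁₀(11.5/2.3) = 73 − 13.98 = 59.02 dB(A).
woodworking router: 92 − 20·log₁₀(7.1/2.3) = 92 − 9.79 = 82.21 dB(A).
refrigeration condenser: 79 − 20·log₁₀(26.7/2.3) = 79 − 21.30 = 57.70 dB(A).
Σ 10^(L/10) = 1.677e+08 → L_total = 10·log₁₀(1.677e+08) = 82.25 dB(A).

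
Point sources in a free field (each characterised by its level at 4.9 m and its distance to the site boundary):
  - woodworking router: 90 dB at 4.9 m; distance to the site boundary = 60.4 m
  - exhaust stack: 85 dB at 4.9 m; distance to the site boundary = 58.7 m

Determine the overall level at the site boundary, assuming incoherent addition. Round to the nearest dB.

69 dB

Apply inverse-square spreading to bring every level to the receiver, then sum 10^(L/10).
woodworking router: 90 − 20·log₁₀(60.4/4.9) = 90 − 21.82 = 68.18 dB.
exhaust stack: 85 − 20·log₁₀(58.7/4.9) = 85 − 21.57 = 63.43 dB.
Σ 10^(L/10) = 8.785e+06 → L_total = 10·log₁₀(8.785e+06) = 69.44 dB.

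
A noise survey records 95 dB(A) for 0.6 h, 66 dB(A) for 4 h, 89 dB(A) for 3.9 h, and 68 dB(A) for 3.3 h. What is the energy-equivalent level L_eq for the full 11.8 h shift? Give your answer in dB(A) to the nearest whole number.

86 dB(A)

The energy average is taken in the linear domain: L_eq = 10·log₁₀[(Σ tᵢ·10^(Lᵢ/10))/T], T = 11.8 h.
Σ tᵢ·10^(Lᵢ/10) = 0.6·10^(95/10) + 4·10^(66/10) + 3.9·10^(89/10) + 3.3·10^(68/10) = 5.032e+09.
L_eq = 10·log₁₀(5.032e+09/11.8) = 86.30 dB(A).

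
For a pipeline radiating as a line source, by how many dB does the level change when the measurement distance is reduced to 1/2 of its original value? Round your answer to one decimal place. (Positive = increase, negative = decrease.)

A line source loses 3 dB per doubling of distance; generally ΔL = −10·log₁₀(r₂/r₁).
ΔL = −10·log₁₀(0.5) = +3.01 dB.

+3.0 dB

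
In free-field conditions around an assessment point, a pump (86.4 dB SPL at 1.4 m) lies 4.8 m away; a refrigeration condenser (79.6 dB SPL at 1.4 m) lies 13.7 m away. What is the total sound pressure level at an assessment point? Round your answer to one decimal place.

75.8 dB SPL

Propagate each source to the receiver with L = L_ref − 20·log₁₀(r/r_ref), then add intensities.
pump: 86.4 − 20·log₁₀(4.8/1.4) = 86.4 − 10.70 = 75.70 dB SPL.
refrigeration condenser: 79.6 − 20·log₁₀(13.7/1.4) = 79.6 − 19.81 = 59.79 dB SPL.
Σ 10^(L/10) = 3.809e+07 → L_total = 10·log₁₀(3.809e+07) = 75.81 dB SPL.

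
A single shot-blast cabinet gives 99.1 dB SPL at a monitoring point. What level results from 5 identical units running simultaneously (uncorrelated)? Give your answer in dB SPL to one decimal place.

106.1 dB SPL

N identical incoherent sources raise the level by 10·log₁₀ N.
L_total = 99.1 + 10·log₁₀(5) = 99.1 + 6.990 = 106.09 dB SPL.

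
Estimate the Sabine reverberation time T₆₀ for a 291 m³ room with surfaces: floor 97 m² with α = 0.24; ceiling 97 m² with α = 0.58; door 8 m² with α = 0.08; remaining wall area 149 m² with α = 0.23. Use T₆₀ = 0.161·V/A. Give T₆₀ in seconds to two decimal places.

0.41 s

Total absorption A = 97·0.24 + 97·0.58 + 8·0.08 + 149·0.23 = 114.45 m² sabins.
T₆₀ = 0.161·V/A = 0.161·291/114.45 = 0.409 s.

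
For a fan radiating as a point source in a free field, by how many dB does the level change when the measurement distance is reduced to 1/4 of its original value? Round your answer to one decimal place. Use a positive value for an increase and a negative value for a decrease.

A point source loses 6 dB per doubling of distance; generally ΔL = −20·log₁₀(r₂/r₁).
ΔL = −20·log₁₀(0.25) = +12.04 dB.

+12.0 dB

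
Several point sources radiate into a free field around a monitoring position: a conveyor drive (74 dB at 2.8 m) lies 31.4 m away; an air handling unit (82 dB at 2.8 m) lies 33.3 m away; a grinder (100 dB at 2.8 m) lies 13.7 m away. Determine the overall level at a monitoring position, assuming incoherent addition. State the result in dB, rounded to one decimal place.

First find each source's level at the receiver (point-source: −20·log₁₀(r/r_ref)), then combine on an intensity basis.
conveyor drive: 74 − 20·log₁₀(31.4/2.8) = 74 − 21.00 = 53.00 dB.
air handling unit: 82 − 20·log₁₀(33.3/2.8) = 82 − 21.51 = 60.49 dB.
grinder: 100 − 20·log₁₀(13.7/2.8) = 100 − 13.79 = 86.21 dB.
Σ 10^(L/10) = 4.190e+08 → L_total = 10·log₁₀(4.190e+08) = 86.22 dB.

86.2 dB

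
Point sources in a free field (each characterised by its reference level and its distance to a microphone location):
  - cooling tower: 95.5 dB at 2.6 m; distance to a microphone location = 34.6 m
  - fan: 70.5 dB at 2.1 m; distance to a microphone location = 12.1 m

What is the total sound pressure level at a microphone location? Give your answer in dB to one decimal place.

First find each source's level at the receiver (point-source: −20·log₁₀(r/r_ref)), then combine on an intensity basis.
cooling tower: 95.5 − 20·log₁₀(34.6/2.6) = 95.5 − 22.48 = 73.02 dB.
fan: 70.5 − 20·log₁₀(12.1/2.1) = 70.5 − 15.21 = 55.29 dB.
Σ 10^(L/10) = 2.037e+07 → L_total = 10·log₁₀(2.037e+07) = 73.09 dB.

73.1 dB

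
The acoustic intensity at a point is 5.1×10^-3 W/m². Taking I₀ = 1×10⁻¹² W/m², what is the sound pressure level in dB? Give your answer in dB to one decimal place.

L = 10·log₁₀(I/I₀) = 10·log₁₀(5.1×10^-3/10⁻¹²) = 10·log₁₀(5.1×10^9).
L = 10·(0.7076 + 9) = 97.08 dB.

97.1 dB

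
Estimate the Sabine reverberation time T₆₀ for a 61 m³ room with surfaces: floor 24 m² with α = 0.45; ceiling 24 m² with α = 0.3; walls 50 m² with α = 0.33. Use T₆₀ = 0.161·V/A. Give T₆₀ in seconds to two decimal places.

0.28 s

Total absorption A = 24·0.45 + 24·0.3 + 50·0.33 = 34.50 m² sabins.
T₆₀ = 0.161 × 61 / 34.50 = 0.285 s.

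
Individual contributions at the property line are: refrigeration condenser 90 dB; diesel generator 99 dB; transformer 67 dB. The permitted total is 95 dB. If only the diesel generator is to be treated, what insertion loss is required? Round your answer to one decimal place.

5.7 dB

The untreated sources together contribute 10^(90/10) + 10^(67/10) = 1.005e+09, i.e. 90.02 dB.
To meet 95 dB overall, the treated diesel generator may contribute at most 10^(95/10) − 1.005e+09 = 2.157e+09, i.e. 93.34 dB.
So the diesel generator must be reduced from 99 to 93.34 dB: IL = 5.66 dB.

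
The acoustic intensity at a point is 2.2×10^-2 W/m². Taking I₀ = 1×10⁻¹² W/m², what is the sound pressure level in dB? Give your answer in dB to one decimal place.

103.4 dB

Dividing by I₀ shifts the exponent by 12: I/I₀ = 2.2×10^10.
L = 10·(0.3424 + 10) = 103.42 dB.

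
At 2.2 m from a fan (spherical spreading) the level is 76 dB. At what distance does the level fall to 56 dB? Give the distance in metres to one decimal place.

The 20.0 dB drop corresponds to a distance ratio of 10^(20.0/20) for a point source.
r₂ = 2.2·10^((76−56)/20) = 2.2·10^(20.0/20) = 22.00 m.

22.0 m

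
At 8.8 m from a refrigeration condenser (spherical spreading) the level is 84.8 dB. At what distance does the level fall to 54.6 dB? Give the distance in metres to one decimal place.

Point-source spreading drops the level by 20·log₁₀(r₂/r₁); inverting, r₂/r₁ = 10^(ΔL/20).
r₂ = 8.8·10^((84.8−54.6)/20) = 8.8·10^(30.2/20) = 284.76 m.

284.8 m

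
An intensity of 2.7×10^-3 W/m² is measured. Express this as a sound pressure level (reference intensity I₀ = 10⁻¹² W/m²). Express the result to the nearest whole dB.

I/I₀ = 2.7×10^-3/10⁻¹² = 2.7×10^9, and L = 10·log₁₀(I/I₀).
L = 10·(0.4314 + 9) = 94.31 dB.

94 dB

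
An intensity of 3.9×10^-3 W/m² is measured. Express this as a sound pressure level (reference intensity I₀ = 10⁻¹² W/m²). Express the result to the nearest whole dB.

I/I₀ = 3.9×10^-3/10⁻¹² = 3.9×10^9, and L = 10·log₁₀(I/I₀).
L = 10·(0.5911 + 9) = 95.91 dB.

96 dB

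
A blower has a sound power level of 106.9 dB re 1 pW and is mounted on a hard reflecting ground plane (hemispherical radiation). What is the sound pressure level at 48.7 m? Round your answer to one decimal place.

65.2 dB

Free-field hemispherical radiation: L_p = L_w − 10·log₁₀(2π·r²), r = 48.7 m.
2π·r² = 1.49e+04 m², 10·log₁₀ of that is 41.732 dB.
L_p = 106.9 − 41.732 = 65.17 dB.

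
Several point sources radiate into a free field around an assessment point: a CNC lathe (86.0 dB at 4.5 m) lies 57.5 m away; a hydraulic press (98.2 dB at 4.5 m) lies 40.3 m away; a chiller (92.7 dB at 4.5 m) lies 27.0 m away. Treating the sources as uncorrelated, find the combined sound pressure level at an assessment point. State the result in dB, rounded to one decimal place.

Propagate each source to the receiver with L = L_ref − 20·log₁₀(r/r_ref), then add intensities.
CNC lathe: 86.0 − 20·log₁₀(57.5/4.5) = 86.0 − 22.13 = 63.87 dB.
hydraulic press: 98.2 − 20·log₁₀(40.3/4.5) = 98.2 − 19.04 = 79.16 dB.
chiller: 92.7 − 20·log₁₀(27.0/4.5) = 92.7 − 15.56 = 77.14 dB.
Σ 10^(L/10) = 1.365e+08 → L_total = 10·log₁₀(1.365e+08) = 81.35 dB.

81.4 dB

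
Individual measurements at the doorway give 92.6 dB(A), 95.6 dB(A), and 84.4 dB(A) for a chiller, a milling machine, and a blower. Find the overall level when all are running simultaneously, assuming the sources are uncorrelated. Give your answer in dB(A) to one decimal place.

97.6 dB(A)

Incoherent sources combine by intensity addition: L_total = 10·log₁₀(Σ 10^(L_i/10)).
Σ 10^(L/10) = 10^(92.6/10) + 10^(95.6/10) + 10^(84.4/10) = 5.726e+09.
L_total = 10·log₁₀(5.726e+09) = 97.58 dB(A).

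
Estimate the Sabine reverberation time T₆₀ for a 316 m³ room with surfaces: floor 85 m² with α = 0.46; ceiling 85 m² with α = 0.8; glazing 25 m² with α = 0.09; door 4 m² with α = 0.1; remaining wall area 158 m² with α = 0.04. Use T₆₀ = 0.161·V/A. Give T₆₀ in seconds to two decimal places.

Summing Sᵢαᵢ: 85·0.46 + 85·0.8 + 25·0.09 + 4·0.1 + 158·0.04 = 116.07 m².
T₆₀ = 0.161·V/A = 0.161·316/116.07 = 0.438 s.

0.44 s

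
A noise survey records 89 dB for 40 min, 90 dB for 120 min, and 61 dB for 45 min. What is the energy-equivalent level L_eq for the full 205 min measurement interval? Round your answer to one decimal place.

88.7 dB

L_eq = 10·log₁₀[(1/T)·Σ tᵢ·10^(Lᵢ/10)] with T = 205 min.
Σ tᵢ·10^(Lᵢ/10) = 40·10^(89/10) + 120·10^(90/10) + 45·10^(61/10) = 1.518e+11.
L_eq = 10·log₁₀(1.518e+11/205) = 88.70 dB.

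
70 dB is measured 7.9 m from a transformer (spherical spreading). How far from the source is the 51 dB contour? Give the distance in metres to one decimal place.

70.4 m

For a point source L₁ − L₂ = 20·log₁₀(r₂/r₁), so r₂ = r₁·10^((L₁−L₂)/20).
r₂ = 7.9·10^((70−51)/20) = 7.9·10^(19.0/20) = 70.41 m.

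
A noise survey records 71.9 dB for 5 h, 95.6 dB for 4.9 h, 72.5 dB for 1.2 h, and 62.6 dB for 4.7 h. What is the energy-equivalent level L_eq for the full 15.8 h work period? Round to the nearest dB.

91 dB

The energy average is taken in the linear domain: L_eq = 10·log₁₀[(Σ tᵢ·10^(Lᵢ/10))/T], T = 15.8 h.
Σ tᵢ·10^(Lᵢ/10) = 5·10^(71.9/10) + 4.9·10^(95.6/10) + 1.2·10^(72.5/10) + 4.7·10^(62.6/10) = 1.790e+10.
L_eq = 10·log₁₀(1.790e+10/15.8) = 90.54 dB.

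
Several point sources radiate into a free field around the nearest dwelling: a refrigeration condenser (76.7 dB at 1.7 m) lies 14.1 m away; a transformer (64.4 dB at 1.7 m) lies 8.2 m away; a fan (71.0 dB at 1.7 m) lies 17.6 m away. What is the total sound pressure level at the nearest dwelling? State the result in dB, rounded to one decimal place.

59.6 dB

Apply inverse-square spreading to bring every level to the receiver, then sum 10^(L/10).
refrigeration condenser: 76.7 − 20·log₁₀(14.1/1.7) = 76.7 − 18.38 = 58.32 dB.
transformer: 64.4 − 20·log₁₀(8.2/1.7) = 64.4 − 13.67 = 50.73 dB.
fan: 71.0 − 20·log₁₀(17.6/1.7) = 71.0 − 20.30 = 50.70 dB.
Σ 10^(L/10) = 9.158e+05 → L_total = 10·log₁₀(9.158e+05) = 59.62 dB.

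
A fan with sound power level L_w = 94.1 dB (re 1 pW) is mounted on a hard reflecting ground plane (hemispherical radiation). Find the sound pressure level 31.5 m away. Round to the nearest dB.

56 dB

Free-field hemispherical radiation: L_p = L_w − 10·log₁₀(2π·r²), r = 31.5 m.
2π·r² = 6234 m², 10·log₁₀ of that is 37.948 dB.
L_p = 94.1 − 37.948 = 56.15 dB.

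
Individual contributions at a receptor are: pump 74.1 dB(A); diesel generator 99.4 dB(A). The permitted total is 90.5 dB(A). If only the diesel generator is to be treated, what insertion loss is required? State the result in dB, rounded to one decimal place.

9.0 dB

Everything except the diesel generator sums to 10^(74.1/10) = 2.570e+07 in linear terms, 74.10 dB(A).
To meet 90.5 dB(A) overall, the treated diesel generator may contribute at most 10^(90.5/10) − 2.570e+07 = 1.096e+09, i.e. 90.40 dB(A).
Required insertion loss = 99.4 − 90.40 = 9.00 dB.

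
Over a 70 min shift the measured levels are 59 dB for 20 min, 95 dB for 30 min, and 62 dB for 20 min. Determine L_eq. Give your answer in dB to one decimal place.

The energy average is taken in the linear domain: L_eq = 10·log₁₀[(Σ tᵢ·10^(Lᵢ/10))/T], T = 70 min.
Σ tᵢ·10^(Lᵢ/10) = 20·10^(59/10) + 30·10^(95/10) + 20·10^(62/10) = 9.492e+10.
L_eq = 10·log₁₀(9.492e+10/70) = 91.32 dB.

91.3 dB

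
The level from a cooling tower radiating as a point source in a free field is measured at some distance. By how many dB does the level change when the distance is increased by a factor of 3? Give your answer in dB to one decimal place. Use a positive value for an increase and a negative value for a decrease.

-9.5 dB

Point-source spreading: ΔL = −20·log₁₀(r₂/r₁).
ΔL = −20·log₁₀(3) = -9.54 dB.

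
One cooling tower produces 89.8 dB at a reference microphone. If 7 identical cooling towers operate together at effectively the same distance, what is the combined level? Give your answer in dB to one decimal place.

98.3 dB

L_total = L₁ + 10·log₁₀ N for N identical incoherent sources.
L_total = 89.8 + 10·log₁₀(7) = 89.8 + 8.451 = 98.25 dB.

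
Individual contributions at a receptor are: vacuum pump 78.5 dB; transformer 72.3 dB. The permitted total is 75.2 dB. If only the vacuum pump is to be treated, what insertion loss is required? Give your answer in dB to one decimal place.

Fixed contribution from the other source: Σ 10^(L/10) = 10^(72.3/10) = 1.698e+07 (72.30 dB).
The limit corresponds to 10^(75.2/10) = 3.311e+07; subtracting the fixed part leaves 1.613e+07 for the vacuum pump, i.e. 72.08 dB.
So the vacuum pump must be reduced from 78.5 to 72.08 dB: IL = 6.42 dB.

6.4 dB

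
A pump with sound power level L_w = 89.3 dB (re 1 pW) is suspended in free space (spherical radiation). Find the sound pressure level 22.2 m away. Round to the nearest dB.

51 dB

Free-field spherical radiation: L_p = L_w − 10·log₁₀(4π·r²), r = 22.2 m.
4π·r² = 6193 m², 10·log₁₀ of that is 37.919 dB.
L_p = 89.3 − 37.919 = 51.38 dB.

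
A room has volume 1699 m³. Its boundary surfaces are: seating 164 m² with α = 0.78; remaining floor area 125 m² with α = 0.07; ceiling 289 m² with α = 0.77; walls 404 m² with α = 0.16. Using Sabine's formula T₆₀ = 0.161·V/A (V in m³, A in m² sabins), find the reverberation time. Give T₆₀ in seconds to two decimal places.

Summing Sᵢαᵢ: 164·0.78 + 125·0.07 + 289·0.77 + 404·0.16 = 423.84 m².
T₆₀ = 0.161·V/A = 0.161·1699/423.84 = 0.645 s.

0.65 s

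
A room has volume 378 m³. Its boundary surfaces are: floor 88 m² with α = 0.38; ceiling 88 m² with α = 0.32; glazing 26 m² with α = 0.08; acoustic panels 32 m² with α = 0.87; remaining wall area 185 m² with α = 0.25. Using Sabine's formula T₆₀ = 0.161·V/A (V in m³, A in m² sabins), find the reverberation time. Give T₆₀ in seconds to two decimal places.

Summing Sᵢαᵢ: 88·0.38 + 88·0.32 + 26·0.08 + 32·0.87 + 185·0.25 = 137.77 m².
T₆₀ = 0.161 × 378 / 137.77 = 0.442 s.

0.44 s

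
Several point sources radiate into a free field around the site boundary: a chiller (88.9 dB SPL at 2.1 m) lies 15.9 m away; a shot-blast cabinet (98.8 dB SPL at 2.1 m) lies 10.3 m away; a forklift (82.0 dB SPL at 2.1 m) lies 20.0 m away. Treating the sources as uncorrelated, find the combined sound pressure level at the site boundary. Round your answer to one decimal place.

Propagate each source to the receiver with L = L_ref − 20·log₁₀(r/r_ref), then add intensities.
chiller: 88.9 − 20·log₁₀(15.9/2.1) = 88.9 − 17.58 = 71.32 dB SPL.
shot-blast cabinet: 98.8 − 20·log₁₀(10.3/2.1) = 98.8 − 13.81 = 84.99 dB SPL.
forklift: 82.0 − 20·log₁₀(20.0/2.1) = 82.0 − 19.58 = 62.42 dB SPL.
Σ 10^(L/10) = 3.306e+08 → L_total = 10·log₁₀(3.306e+08) = 85.19 dB SPL.

85.2 dB SPL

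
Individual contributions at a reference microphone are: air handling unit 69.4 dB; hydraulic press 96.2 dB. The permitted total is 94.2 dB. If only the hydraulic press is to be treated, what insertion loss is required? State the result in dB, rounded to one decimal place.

The untreated sources together contribute 10^(69.4/10) = 8.710e+06, i.e. 69.40 dB.
The limit corresponds to 10^(94.2/10) = 2.630e+09; subtracting the fixed part leaves 2.622e+09 for the hydraulic press, i.e. 94.19 dB.
Required insertion loss = 96.2 − 94.19 = 2.01 dB.

2.0 dB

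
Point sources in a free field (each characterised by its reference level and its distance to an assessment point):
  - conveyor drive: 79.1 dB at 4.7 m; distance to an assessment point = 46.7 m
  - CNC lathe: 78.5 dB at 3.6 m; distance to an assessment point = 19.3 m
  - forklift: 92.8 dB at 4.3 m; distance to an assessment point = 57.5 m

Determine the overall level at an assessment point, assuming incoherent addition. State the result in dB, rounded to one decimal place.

Apply inverse-square spreading to bring every level to the receiver, then sum 10^(L/10).
conveyor drive: 79.1 − 20·log₁₀(46.7/4.7) = 79.1 − 19.94 = 59.16 dB.
CNC lathe: 78.5 − 20·log₁₀(19.3/3.6) = 78.5 − 14.59 = 63.91 dB.
forklift: 92.8 − 20·log₁₀(57.5/4.3) = 92.8 − 22.52 = 70.28 dB.
Σ 10^(L/10) = 1.394e+07 → L_total = 10·log₁₀(1.394e+07) = 71.44 dB.

71.4 dB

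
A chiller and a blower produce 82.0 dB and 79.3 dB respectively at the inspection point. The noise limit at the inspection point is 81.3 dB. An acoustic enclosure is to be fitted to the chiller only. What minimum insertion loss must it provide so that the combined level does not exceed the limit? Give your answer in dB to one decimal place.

5.0 dB

Fixed contribution from the other source: Σ 10^(L/10) = 10^(79.3/10) = 8.511e+07 (79.30 dB).
To meet 81.3 dB overall, the treated chiller may contribute at most 10^(81.3/10) − 8.511e+07 = 4.978e+07, i.e. 76.97 dB.
So the chiller must be reduced from 82.0 to 76.97 dB: IL = 5.03 dB.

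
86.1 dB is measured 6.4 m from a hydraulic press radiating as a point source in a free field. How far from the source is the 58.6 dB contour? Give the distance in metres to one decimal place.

For a point source L₁ − L₂ = 20·log₁₀(r₂/r₁), so r₂ = r₁·10^((L₁−L₂)/20).
r₂ = 6.4·10^((86.1−58.6)/20) = 6.4·10^(27.5/20) = 151.77 m.

151.8 m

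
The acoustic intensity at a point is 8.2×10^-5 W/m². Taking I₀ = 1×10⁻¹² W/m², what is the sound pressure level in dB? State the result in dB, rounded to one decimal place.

79.1 dB

L = 10·log₁₀(I/I₀) = 10·log₁₀(8.2×10^-5/10⁻¹²) = 10·log₁₀(8.2×10^7).
L = 10·(0.9138 + 7) = 79.14 dB.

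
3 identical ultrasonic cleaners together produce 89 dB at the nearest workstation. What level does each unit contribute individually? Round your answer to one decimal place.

84.2 dB

For N identical incoherent sources L_total = L₁ + 10·log₁₀ N, so L₁ = 89 − 10·log₁₀(3) = 89 − 4.771.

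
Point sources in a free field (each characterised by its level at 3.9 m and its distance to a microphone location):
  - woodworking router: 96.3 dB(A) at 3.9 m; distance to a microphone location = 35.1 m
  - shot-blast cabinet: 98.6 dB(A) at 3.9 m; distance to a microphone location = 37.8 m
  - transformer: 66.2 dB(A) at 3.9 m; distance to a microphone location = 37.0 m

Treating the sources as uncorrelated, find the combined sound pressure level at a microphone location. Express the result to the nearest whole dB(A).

81 dB(A)

Propagate each source to the receiver with L = L_ref − 20·log₁₀(r/r_ref), then add intensities.
woodworking router: 96.3 − 20·log₁₀(35.1/3.9) = 96.3 − 19.08 = 77.22 dB(A).
shot-blast cabinet: 98.6 − 20·log₁₀(37.8/3.9) = 98.6 − 19.73 = 78.87 dB(A).
transformer: 66.2 − 20·log₁₀(37.0/3.9) = 66.2 − 19.54 = 46.66 dB(A).
Σ 10^(L/10) = 1.298e+08 → L_total = 10·log₁₀(1.298e+08) = 81.13 dB(A).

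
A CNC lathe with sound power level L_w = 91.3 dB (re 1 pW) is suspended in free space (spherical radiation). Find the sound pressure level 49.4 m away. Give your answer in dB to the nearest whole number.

L_p = L_w − 10·log₁₀(4π·r²) with r = 49.4 m.
4π·r² = 3.067e+04 m², 10·log₁₀ of that is 44.867 dB.
L_p = 91.3 − 44.867 = 46.43 dB.

46 dB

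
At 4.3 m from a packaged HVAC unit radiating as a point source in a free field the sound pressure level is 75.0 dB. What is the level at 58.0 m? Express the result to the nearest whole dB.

For a point source, L₂ = L₁ − 20·log₁₀(r₂/r₁).
L₂ = 75.0 − 20·log₁₀(58.0/4.3) = 75.0 − 22.599 = 52.40 dB.

52 dB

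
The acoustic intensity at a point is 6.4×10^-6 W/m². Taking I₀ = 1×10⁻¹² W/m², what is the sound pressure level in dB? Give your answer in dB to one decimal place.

L = 10·log₁₀(I/I₀) = 10·log₁₀(6.4×10^-6/10⁻¹²) = 10·log₁₀(6.4×10^6).
L = 10·(0.8062 + 6) = 68.06 dB.

68.1 dB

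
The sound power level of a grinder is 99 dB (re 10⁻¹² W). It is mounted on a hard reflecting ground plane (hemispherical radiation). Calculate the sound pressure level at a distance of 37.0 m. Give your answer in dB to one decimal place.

L_p = L_w − 10·log₁₀(2π·r²) with r = 37.0 m.
2π·r² = 8602 m², 10·log₁₀ of that is 39.346 dB.
L_p = 99 − 39.346 = 59.65 dB.

59.7 dB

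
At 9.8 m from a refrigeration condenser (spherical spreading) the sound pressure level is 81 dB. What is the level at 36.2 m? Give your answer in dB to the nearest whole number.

70 dB

For a point source, L₂ = L₁ − 20·log₁₀(r₂/r₁).
L₂ = 81 − 20·log₁₀(36.2/9.8) = 81 − 11.350 = 69.65 dB.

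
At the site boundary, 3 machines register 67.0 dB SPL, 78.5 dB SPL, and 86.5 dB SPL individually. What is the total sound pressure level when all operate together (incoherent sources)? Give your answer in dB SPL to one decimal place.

For uncorrelated sources the intensities add, so convert each level to linear form, sum, and take 10·log₁₀ of the total.
Σ 10^(L/10) = 10^(67.0/10) + 10^(78.5/10) + 10^(86.5/10) = 5.225e+08.
L_total = 10·log₁₀(5.225e+08) = 87.18 dB SPL.

87.2 dB SPL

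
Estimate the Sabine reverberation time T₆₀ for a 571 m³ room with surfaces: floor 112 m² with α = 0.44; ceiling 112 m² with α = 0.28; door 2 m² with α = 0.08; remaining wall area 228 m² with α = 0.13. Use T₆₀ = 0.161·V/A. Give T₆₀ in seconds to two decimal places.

0.83 s

Total absorption A = 112·0.44 + 112·0.28 + 2·0.08 + 228·0.13 = 110.44 m² sabins.
T₆₀ = 0.161·V/A = 0.161·571/110.44 = 0.832 s.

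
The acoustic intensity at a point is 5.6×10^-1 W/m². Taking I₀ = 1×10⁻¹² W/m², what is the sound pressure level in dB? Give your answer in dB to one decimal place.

I/I₀ = 5.6×10^-1/10⁻¹² = 5.6×10^11, and L = 10·log₁₀(I/I₀).
L = 10·(0.7482 + 11) = 117.48 dB.

117.5 dB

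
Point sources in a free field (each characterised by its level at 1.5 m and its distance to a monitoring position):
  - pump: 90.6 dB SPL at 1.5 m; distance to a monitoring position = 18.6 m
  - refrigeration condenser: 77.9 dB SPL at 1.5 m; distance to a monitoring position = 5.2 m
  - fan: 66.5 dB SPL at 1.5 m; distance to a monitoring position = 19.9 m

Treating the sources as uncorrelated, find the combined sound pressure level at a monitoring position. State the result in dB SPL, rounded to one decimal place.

Apply inverse-square spreading to bring every level to the receiver, then sum 10^(L/10).
pump: 90.6 − 20·log₁₀(18.6/1.5) = 90.6 − 21.87 = 68.73 dB SPL.
refrigeration condenser: 77.9 − 20·log₁₀(5.2/1.5) = 77.9 − 10.80 = 67.10 dB SPL.
fan: 66.5 − 20·log₁₀(19.9/1.5) = 66.5 − 22.46 = 44.04 dB SPL.
Σ 10^(L/10) = 1.262e+07 → L_total = 10·log₁₀(1.262e+07) = 71.01 dB SPL.

71.0 dB SPL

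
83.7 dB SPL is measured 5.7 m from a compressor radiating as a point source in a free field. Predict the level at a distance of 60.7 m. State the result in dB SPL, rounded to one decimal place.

Point-source attenuation: ΔL = 20·log₁₀(r₂/r₁) = 20·log₁₀(60.7/5.7) = 20.546 dB.
L₂ = 83.7 − 20·log₁₀(60.7/5.7) = 83.7 − 20.546 = 63.15 dB SPL.

63.2 dB SPL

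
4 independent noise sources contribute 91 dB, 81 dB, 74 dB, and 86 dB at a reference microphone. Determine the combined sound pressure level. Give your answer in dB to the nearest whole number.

Incoherent sources combine by intensity addition: L_total = 10·log₁₀(Σ 10^(L_i/10)).
Σ 10^(L/10) = 10^(91/10) + 10^(81/10) + 10^(74/10) + 10^(86/10) = 1.808e+09.
L_total = 10·log₁₀(1.808e+09) = 92.57 dB.

93 dB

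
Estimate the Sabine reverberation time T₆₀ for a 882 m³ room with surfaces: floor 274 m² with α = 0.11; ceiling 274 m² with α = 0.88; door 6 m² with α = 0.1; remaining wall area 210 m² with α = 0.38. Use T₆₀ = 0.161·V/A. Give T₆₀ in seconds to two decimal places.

Total absorption A = 274·0.11 + 274·0.88 + 6·0.1 + 210·0.38 = 351.66 m² sabins.
T₆₀ = 0.161·V/A = 0.161·882/351.66 = 0.404 s.

0.40 s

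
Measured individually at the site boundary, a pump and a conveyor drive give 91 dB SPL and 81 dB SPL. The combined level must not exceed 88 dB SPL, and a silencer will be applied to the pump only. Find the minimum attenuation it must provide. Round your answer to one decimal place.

The untreated sources together contribute 10^(81/10) = 1.259e+08, i.e. 81.00 dB SPL.
The limit corresponds to 10^(88/10) = 6.310e+08; subtracting the fixed part leaves 5.051e+08 for the pump, i.e. 87.03 dB SPL.
So the pump must be reduced from 91 to 87.03 dB SPL: IL = 3.97 dB.

4.0 dB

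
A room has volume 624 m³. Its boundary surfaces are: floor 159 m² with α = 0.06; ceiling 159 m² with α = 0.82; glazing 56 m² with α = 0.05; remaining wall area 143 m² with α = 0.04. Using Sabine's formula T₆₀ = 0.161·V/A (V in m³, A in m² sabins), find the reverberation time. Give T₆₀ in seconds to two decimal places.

0.68 s

A = Σ Sᵢαᵢ = 159·0.06 + 159·0.82 + 56·0.05 + 143·0.04 = 148.44 m².
T₆₀ = 0.161·V/A = 0.161·624/148.44 = 0.677 s.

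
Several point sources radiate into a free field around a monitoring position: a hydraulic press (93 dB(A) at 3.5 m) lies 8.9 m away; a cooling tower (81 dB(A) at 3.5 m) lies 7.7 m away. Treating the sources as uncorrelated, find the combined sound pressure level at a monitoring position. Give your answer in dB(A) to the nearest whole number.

85 dB(A)

First find each source's level at the receiver (point-source: −20·log₁₀(r/r_ref)), then combine on an intensity basis.
hydraulic press: 93 − 20·log₁₀(8.9/3.5) = 93 − 8.11 = 84.89 dB(A).
cooling tower: 81 − 20·log₁₀(7.7/3.5) = 81 − 6.85 = 74.15 dB(A).
Σ 10^(L/10) = 3.346e+08 → L_total = 10·log₁₀(3.346e+08) = 85.25 dB(A).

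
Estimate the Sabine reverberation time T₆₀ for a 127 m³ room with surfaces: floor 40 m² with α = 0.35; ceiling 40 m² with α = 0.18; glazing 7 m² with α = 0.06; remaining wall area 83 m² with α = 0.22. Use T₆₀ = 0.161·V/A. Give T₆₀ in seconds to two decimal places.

0.51 s

Summing Sᵢαᵢ: 40·0.35 + 40·0.18 + 7·0.06 + 83·0.22 = 39.88 m².
T₆₀ = 0.161 × 127 / 39.88 = 0.513 s.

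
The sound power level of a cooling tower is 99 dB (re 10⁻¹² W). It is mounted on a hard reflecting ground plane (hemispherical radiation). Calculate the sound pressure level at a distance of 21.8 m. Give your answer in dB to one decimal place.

64.2 dB

Free-field hemispherical radiation: L_p = L_w − 10·log₁₀(2π·r²), r = 21.8 m.
2π·r² = 2986 m², 10·log₁₀ of that is 34.751 dB.
L_p = 99 − 34.751 = 64.25 dB.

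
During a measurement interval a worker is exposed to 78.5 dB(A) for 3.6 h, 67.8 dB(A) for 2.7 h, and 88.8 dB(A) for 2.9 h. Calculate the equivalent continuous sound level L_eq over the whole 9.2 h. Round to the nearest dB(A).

84 dB(A)

L_eq = 10·log₁₀[(1/T)·Σ tᵢ·10^(Lᵢ/10)] with T = 9.2 h.
Σ tᵢ·10^(Lᵢ/10) = 3.6·10^(78.5/10) + 2.7·10^(67.8/10) + 2.9·10^(88.8/10) = 2.471e+09.
L_eq = 10·log₁₀(2.471e+09/9.2) = 84.29 dB(A).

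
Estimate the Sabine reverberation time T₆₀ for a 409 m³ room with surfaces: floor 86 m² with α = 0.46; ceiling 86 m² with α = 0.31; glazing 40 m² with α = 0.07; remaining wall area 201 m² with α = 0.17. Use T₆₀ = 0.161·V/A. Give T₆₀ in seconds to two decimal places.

A = Σ Sᵢαᵢ = 86·0.46 + 86·0.31 + 40·0.07 + 201·0.17 = 103.19 m².
T₆₀ = 0.161·V/A = 0.161·409/103.19 = 0.638 s.

0.64 s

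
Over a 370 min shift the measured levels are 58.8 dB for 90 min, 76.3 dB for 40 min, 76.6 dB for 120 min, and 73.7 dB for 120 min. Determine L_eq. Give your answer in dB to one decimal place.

Weight each interval's intensity by its duration and average over T = 370 min:
Σ tᵢ·10^(Lᵢ/10) = 90·10^(58.8/10) + 40·10^(76.3/10) + 120·10^(76.6/10) + 120·10^(73.7/10) = 1.007e+10.
L_eq = 10·log₁₀(1.007e+10/370) = 74.35 dB.

74.3 dB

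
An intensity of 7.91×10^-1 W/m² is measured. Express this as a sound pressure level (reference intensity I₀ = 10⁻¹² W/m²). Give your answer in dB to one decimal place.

L = 10·log₁₀(I/I₀) = 10·log₁₀(7.91×10^-1/10⁻¹²) = 10·log₁₀(7.91×10^11).
L = 10·(0.8982 + 11) = 118.98 dB.

119.0 dB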